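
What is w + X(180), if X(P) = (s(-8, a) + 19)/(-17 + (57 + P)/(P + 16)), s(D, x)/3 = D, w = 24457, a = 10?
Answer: 15139079/619 ≈ 24457.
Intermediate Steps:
s(D, x) = 3*D
X(P) = -5/(-17 + (57 + P)/(16 + P)) (X(P) = (3*(-8) + 19)/(-17 + (57 + P)/(P + 16)) = (-24 + 19)/(-17 + (57 + P)/(16 + P)) = -5/(-17 + (57 + P)/(16 + P)))
w + X(180) = 24457 + 5*(16 + 180)/(215 + 16*180) = 24457 + 5*196/(215 + 2880) = 24457 + 5*196/3095 = 24457 + 5*(1/3095)*196 = 24457 + 196/619 = 15139079/619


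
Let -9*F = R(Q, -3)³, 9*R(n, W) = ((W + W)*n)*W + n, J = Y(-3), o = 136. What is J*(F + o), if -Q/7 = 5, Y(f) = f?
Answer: -294971921/2187 ≈ -1.3488e+5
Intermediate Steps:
Q = -35 (Q = -7*5 = -35)
J = -3
R(n, W) = n/9 + 2*n*W²/9 (R(n, W) = (((W + W)*n)*W + n)/9 = (((2*W)*n)*W + n)/9 = ((2*W*n)*W + n)/9 = (2*n*W² + n)/9 = (n + 2*n*W²)/9 = n/9 + 2*n*W²/9)
F = 294079625/6561 (F = -(-42875*(1 + 2*(-3)²)³/729)/9 = -(-42875*(1 + 2*9)³/729)/9 = -(-42875*(1 + 18)³/729)/9 = -((⅑)*(-35)*19)³/9 = -(-665/9)³/9 = -⅑*(-294079625/729) = 294079625/6561 ≈ 44822.)
J*(F + o) = -3*(294079625/6561 + 136) = -3*294971921/6561 = -294971921/2187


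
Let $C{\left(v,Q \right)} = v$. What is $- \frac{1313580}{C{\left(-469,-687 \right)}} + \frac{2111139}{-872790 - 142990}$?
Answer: $\frac{1333318168209}{476400820} \approx 2798.7$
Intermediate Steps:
$- \frac{1313580}{C{\left(-469,-687 \right)}} + \frac{2111139}{-872790 - 142990} = - \frac{1313580}{-469} + \frac{2111139}{-872790 - 142990} = \left(-1313580\right) \left(- \frac{1}{469}\right) + \frac{2111139}{-872790 - 142990} = \frac{1313580}{469} + \frac{2111139}{-1015780} = \frac{1313580}{469} + 2111139 \left(- \frac{1}{1015780}\right) = \frac{1313580}{469} - \frac{2111139}{1015780} = \frac{1333318168209}{476400820}$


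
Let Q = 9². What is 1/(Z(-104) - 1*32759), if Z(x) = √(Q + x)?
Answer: -32759/1073152104 - I*√23/1073152104 ≈ -3.0526e-5 - 4.4689e-9*I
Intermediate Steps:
Q = 81
Z(x) = √(81 + x)
1/(Z(-104) - 1*32759) = 1/(√(81 - 104) - 1*32759) = 1/(√(-23) - 32759) = 1/(I*√23 - 32759) = 1/(-32759 + I*√23)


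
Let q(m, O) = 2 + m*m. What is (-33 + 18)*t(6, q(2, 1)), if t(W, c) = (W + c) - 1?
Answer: -165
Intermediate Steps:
q(m, O) = 2 + m**2
t(W, c) = -1 + W + c
(-33 + 18)*t(6, q(2, 1)) = (-33 + 18)*(-1 + 6 + (2 + 2**2)) = -15*(-1 + 6 + (2 + 4)) = -15*(-1 + 6 + 6) = -15*11 = -165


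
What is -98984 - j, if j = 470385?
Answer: -569369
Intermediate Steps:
-98984 - j = -98984 - 1*470385 = -98984 - 470385 = -569369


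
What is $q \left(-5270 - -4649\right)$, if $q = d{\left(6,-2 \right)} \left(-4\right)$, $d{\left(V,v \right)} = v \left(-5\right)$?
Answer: $24840$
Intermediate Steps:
$d{\left(V,v \right)} = - 5 v$
$q = -40$ ($q = \left(-5\right) \left(-2\right) \left(-4\right) = 10 \left(-4\right) = -40$)
$q \left(-5270 - -4649\right) = - 40 \left(-5270 - -4649\right) = - 40 \left(-5270 + 4649\right) = \left(-40\right) \left(-621\right) = 24840$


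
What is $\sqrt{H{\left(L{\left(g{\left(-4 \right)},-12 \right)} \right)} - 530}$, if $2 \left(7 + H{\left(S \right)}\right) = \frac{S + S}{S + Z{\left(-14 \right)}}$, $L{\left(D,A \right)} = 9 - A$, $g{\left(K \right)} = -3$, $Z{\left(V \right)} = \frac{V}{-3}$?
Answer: $\frac{i \sqrt{64878}}{11} \approx 23.156 i$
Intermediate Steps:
$Z{\left(V \right)} = - \frac{V}{3}$ ($Z{\left(V \right)} = V \left(- \frac{1}{3}\right) = - \frac{V}{3}$)
$H{\left(S \right)} = -7 + \frac{S}{\frac{14}{3} + S}$ ($H{\left(S \right)} = -7 + \frac{\left(S + S\right) \frac{1}{S - - \frac{14}{3}}}{2} = -7 + \frac{2 S \frac{1}{S + \frac{14}{3}}}{2} = -7 + \frac{2 S \frac{1}{\frac{14}{3} + S}}{2} = -7 + \frac{S}{\frac{14}{3} + S}$)
$\sqrt{H{\left(L{\left(g{\left(-4 \right)},-12 \right)} \right)} - 530} = \sqrt{\frac{2 \left(-49 - 9 \left(9 - -12\right)\right)}{14 + 3 \left(9 - -12\right)} - 530} = \sqrt{\frac{2 \left(-49 - 9 \left(9 + 12\right)\right)}{14 + 3 \left(9 + 12\right)} - 530} = \sqrt{\frac{2 \left(-49 - 189\right)}{14 + 3 \cdot 21} - 530} = \sqrt{\frac{2 \left(-49 - 189\right)}{14 + 63} - 530} = \sqrt{2 \cdot \frac{1}{77} \left(-238\right) - 530} = \sqrt{- \frac{68}{11} - 530} = \sqrt{- \frac{5898}{11}} = \frac{i \sqrt{64878}}{11}$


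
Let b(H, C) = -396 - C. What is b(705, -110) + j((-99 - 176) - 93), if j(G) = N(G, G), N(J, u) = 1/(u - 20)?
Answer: -110969/388 ≈ -286.00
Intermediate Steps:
N(J, u) = 1/(-20 + u)
j(G) = 1/(-20 + G)
b(705, -110) + j((-99 - 176) - 93) = (-396 - 1*(-110)) + 1/(-20 + ((-99 - 176) - 93)) = (-396 + 110) + 1/(-20 + (-275 - 93)) = -286 + 1/(-20 - 368) = -286 + 1/(-388) = -286 - 1/388 = -110969/388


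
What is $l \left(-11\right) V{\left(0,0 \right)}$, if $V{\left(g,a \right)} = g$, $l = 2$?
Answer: $0$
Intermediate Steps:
$l \left(-11\right) V{\left(0,0 \right)} = 2 \left(-11\right) 0 = \left(-22\right) 0 = 0$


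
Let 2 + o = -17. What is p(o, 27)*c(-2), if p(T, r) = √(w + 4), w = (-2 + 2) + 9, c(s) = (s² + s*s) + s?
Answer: 6*√13 ≈ 21.633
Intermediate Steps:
c(s) = s + 2*s² (c(s) = (s² + s²) + s = 2*s² + s = s + 2*s²)
o = -19 (o = -2 - 17 = -19)
w = 9 (w = 0 + 9 = 9)
p(T, r) = √13 (p(T, r) = √(9 + 4) = √13)
p(o, 27)*c(-2) = √13*(-2*(1 + 2*(-2))) = √13*(-2*(1 - 4)) = √13*(-2*(-3)) = √13*6 = 6*√13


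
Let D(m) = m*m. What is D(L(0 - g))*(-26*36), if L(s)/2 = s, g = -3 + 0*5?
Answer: -33696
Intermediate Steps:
g = -3 (g = -3 + 0 = -3)
L(s) = 2*s
D(m) = m²
D(L(0 - g))*(-26*36) = (2*(0 - 1*(-3)))²*(-26*36) = (2*(0 + 3))²*(-936) = (2*3)²*(-936) = 6²*(-936) = 36*(-936) = -33696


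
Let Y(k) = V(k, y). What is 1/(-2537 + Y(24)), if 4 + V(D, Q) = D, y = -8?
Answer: -1/2517 ≈ -0.00039730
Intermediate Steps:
V(D, Q) = -4 + D
Y(k) = -4 + k
1/(-2537 + Y(24)) = 1/(-2537 + (-4 + 24)) = 1/(-2537 + 20) = 1/(-2517) = -1/2517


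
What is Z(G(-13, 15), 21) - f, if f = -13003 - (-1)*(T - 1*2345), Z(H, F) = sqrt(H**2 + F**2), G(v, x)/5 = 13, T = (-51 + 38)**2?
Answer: 15179 + sqrt(4666) ≈ 15247.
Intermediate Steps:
T = 169 (T = (-13)**2 = 169)
G(v, x) = 65 (G(v, x) = 5*13 = 65)
Z(H, F) = sqrt(F**2 + H**2)
f = -15179 (f = -13003 - (-1)*(169 - 1*2345) = -13003 - (-1)*(169 - 2345) = -13003 - (-1)*(-2176) = -13003 - 1*2176 = -13003 - 2176 = -15179)
Z(G(-13, 15), 21) - f = sqrt(21**2 + 65**2) - 1*(-15179) = sqrt(441 + 4225) + 15179 = sqrt(4666) + 15179 = 15179 + sqrt(4666)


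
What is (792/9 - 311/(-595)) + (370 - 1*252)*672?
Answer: 47233791/595 ≈ 79385.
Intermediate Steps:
(792/9 - 311/(-595)) + (370 - 1*252)*672 = (792*(⅑) - 311*(-1/595)) + (370 - 252)*672 = (88 + 311/595) + 118*672 = 52671/595 + 79296 = 47233791/595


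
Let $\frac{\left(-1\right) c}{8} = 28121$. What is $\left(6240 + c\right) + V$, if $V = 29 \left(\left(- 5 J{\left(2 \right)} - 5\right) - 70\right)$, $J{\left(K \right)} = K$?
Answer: $-221193$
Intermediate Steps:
$c = -224968$ ($c = \left(-8\right) 28121 = -224968$)
$V = -2465$ ($V = 29 \left(\left(\left(-5\right) 2 - 5\right) - 70\right) = 29 \left(\left(-10 - 5\right) - 70\right) = 29 \left(-15 - 70\right) = 29 \left(-85\right) = -2465$)
$\left(6240 + c\right) + V = \left(6240 - 224968\right) - 2465 = -218728 - 2465 = -221193$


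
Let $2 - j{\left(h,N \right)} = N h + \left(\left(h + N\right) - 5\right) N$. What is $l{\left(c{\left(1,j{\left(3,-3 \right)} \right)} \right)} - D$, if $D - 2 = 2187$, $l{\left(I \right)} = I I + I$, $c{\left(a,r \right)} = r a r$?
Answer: $-1917$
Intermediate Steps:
$j{\left(h,N \right)} = 2 - N h - N \left(-5 + N + h\right)$ ($j{\left(h,N \right)} = 2 - \left(N h + \left(\left(h + N\right) - 5\right) N\right) = 2 - \left(N h + \left(\left(N + h\right) - 5\right) N\right) = 2 - \left(N h + \left(-5 + N + h\right) N\right) = 2 - \left(N h + N \left(-5 + N + h\right)\right) = 2 - N h - N \left(-5 + N + h\right)$)
$c{\left(a,r \right)} = a r^{2}$ ($c{\left(a,r \right)} = a r r = a r^{2}$)
$l{\left(I \right)} = I + I^{2}$ ($l{\left(I \right)} = I^{2} + I = I + I^{2}$)
$D = 2189$ ($D = 2 + 2187 = 2189$)
$l{\left(c{\left(1,j{\left(3,-3 \right)} \right)} \right)} - D = 1 \left(2 - \left(-3\right)^{2} + 5 \left(-3\right) - \left(-6\right) 3\right)^{2} \left(1 + 1 \left(2 - \left(-3\right)^{2} + 5 \left(-3\right) - \left(-6\right) 3\right)^{2}\right) - 2189 = 1 \left(2 - 9 - 15 + 18\right)^{2} \left(1 + 1 \left(2 - 9 - 15 + 18\right)^{2}\right) - 2189 = 1 \left(-4\right)^{2} \left(1 + 1 \left(-4\right)^{2}\right) - 2189 = 1 \cdot 16 \left(1 + 1 \cdot 16\right) - 2189 = 16 \left(1 + 16\right) - 2189 = 16 \cdot 17 - 2189 = 272 - 2189 = -1917$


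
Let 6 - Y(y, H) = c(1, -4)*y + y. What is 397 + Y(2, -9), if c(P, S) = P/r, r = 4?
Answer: 801/2 ≈ 400.50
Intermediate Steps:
c(P, S) = P/4
Y(y, H) = 6 - 5*y/4 (Y(y, H) = 6 - (((¼)*1)*y + y) = 6 - (y/4 + y) = 6 - 5*y/4)
397 + Y(2, -9) = 397 + (6 - 5/4*2) = 397 + (6 - 5/2) = 397 + 7/2 = 801/2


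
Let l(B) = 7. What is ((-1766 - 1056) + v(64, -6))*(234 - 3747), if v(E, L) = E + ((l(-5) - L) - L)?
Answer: 9622107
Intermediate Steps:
v(E, L) = 7 + E - 2*L (v(E, L) = E + ((7 - L) - L) = E + (7 - 2*L) = 7 + E - 2*L)
((-1766 - 1056) + v(64, -6))*(234 - 3747) = ((-1766 - 1056) + (7 + 64 - 2*(-6)))*(234 - 3747) = (-2822 + (7 + 64 + 12))*(-3513) = (-2822 + 83)*(-3513) = -2739*(-3513) = 9622107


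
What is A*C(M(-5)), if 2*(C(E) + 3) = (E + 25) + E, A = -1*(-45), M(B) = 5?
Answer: 1305/2 ≈ 652.50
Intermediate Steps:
A = 45
C(E) = 19/2 + E (C(E) = -3 + ((E + 25) + E)/2 = -3 + ((25 + E) + E)/2 = -3 + (25 + 2*E)/2 = -3 + (25/2 + E) = 19/2 + E)
A*C(M(-5)) = 45*(19/2 + 5) = 45*(29/2) = 1305/2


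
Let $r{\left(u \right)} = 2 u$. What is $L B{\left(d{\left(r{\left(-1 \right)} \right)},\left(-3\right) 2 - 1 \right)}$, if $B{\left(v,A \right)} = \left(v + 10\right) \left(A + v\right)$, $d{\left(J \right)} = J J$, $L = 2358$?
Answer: $-99036$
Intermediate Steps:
$d{\left(J \right)} = J^{2}$
$B{\left(v,A \right)} = \left(10 + v\right) \left(A + v\right)$
$L B{\left(d{\left(r{\left(-1 \right)} \right)},\left(-3\right) 2 - 1 \right)} = 2358 \left(\left(\left(2 \left(-1\right)\right)^{2}\right)^{2} + 10 \left(\left(-3\right) 2 - 1\right) + 10 \left(2 \left(-1\right)\right)^{2} + \left(\left(-3\right) 2 - 1\right) \left(2 \left(-1\right)\right)^{2}\right) = 2358 \left(\left(\left(-2\right)^{2}\right)^{2} + 10 \left(-6 - 1\right) + 10 \left(-2\right)^{2} + \left(-6 - 1\right) \left(-2\right)^{2}\right) = 2358 \left(4^{2} + 10 \left(-7\right) + 10 \cdot 4 - 28\right) = 2358 \left(16 - 70 + 40 - 28\right) = 2358 \left(-42\right) = -99036$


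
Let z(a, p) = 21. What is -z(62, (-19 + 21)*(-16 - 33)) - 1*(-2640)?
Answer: 2619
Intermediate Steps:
-z(62, (-19 + 21)*(-16 - 33)) - 1*(-2640) = -1*21 - 1*(-2640) = -21 + 2640 = 2619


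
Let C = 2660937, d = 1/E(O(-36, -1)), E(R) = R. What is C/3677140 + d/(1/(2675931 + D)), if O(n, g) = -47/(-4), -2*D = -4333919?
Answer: 71232070556719/172825580 ≈ 4.1216e+5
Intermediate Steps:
D = 4333919/2 (D = -½*(-4333919) = 4333919/2 ≈ 2.1670e+6)
O(n, g) = 47/4 (O(n, g) = -47*(-¼) = 47/4)
d = 4/47 (d = 1/(47/4) = 4/47 ≈ 0.085106)
C/3677140 + d/(1/(2675931 + D)) = 2660937/3677140 + 4/(47*(1/(2675931 + 4333919/2))) = 2660937*(1/3677140) + 4/(47*(1/(9685781/2))) = 2660937/3677140 + 4/(47*(2/9685781)) = 2660937/3677140 + (4/47)*(9685781/2) = 2660937/3677140 + 19371562/47 = 71232070556719/172825580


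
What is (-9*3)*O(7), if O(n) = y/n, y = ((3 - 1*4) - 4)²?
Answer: -675/7 ≈ -96.429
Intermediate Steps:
y = 25 (y = ((3 - 4) - 4)² = (-1 - 4)² = (-5)² = 25)
O(n) = 25/n
(-9*3)*O(7) = (-9*3)*(25/7) = -675/7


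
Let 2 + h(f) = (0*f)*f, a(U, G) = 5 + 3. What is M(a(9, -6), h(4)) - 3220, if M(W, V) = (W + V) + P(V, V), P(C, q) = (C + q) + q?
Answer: -3220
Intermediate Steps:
P(C, q) = C + 2*q
a(U, G) = 8
h(f) = -2 (h(f) = -2 + (0*f)*f = -2 + 0*f = -2 + 0 = -2)
M(W, V) = W + 4*V (M(W, V) = (W + V) + (V + 2*V) = (V + W) + 3*V = W + 4*V)
M(a(9, -6), h(4)) - 3220 = (8 + 4*(-2)) - 3220 = (8 - 8) - 3220 = 0 - 3220 = -3220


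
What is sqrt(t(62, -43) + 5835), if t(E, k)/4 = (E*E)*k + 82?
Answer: I*sqrt(655005) ≈ 809.32*I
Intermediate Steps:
t(E, k) = 328 + 4*k*E**2 (t(E, k) = 4*((E*E)*k + 82) = 4*(E**2*k + 82) = 4*(k*E**2 + 82) = 4*(82 + k*E**2) = 328 + 4*k*E**2)
sqrt(t(62, -43) + 5835) = sqrt((328 + 4*(-43)*62**2) + 5835) = sqrt((328 + 4*(-43)*3844) + 5835) = sqrt((328 - 661168) + 5835) = sqrt(-660840 + 5835) = sqrt(-655005) = I*sqrt(655005)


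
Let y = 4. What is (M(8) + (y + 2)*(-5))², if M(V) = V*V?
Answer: 1156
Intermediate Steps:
M(V) = V²
(M(8) + (y + 2)*(-5))² = (8² + (4 + 2)*(-5))² = (64 + 6*(-5))² = (64 - 30)² = 34² = 1156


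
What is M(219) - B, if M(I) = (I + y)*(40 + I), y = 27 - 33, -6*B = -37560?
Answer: 48907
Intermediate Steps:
B = 6260 (B = -1/6*(-37560) = 6260)
y = -6
M(I) = (-6 + I)*(40 + I) (M(I) = (I - 6)*(40 + I) = (-6 + I)*(40 + I))
M(219) - B = (-240 + 219**2 + 34*219) - 1*6260 = (-240 + 47961 + 7446) - 6260 = 55167 - 6260 = 48907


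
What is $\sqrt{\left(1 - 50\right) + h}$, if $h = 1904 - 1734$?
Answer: $11$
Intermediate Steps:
$h = 170$ ($h = 1904 - 1734 = 170$)
$\sqrt{\left(1 - 50\right) + h} = \sqrt{\left(1 - 50\right) + 170} = \sqrt{-49 + 170} = \sqrt{121} = 11$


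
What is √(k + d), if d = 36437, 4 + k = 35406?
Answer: 19*√199 ≈ 268.03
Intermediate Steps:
k = 35402 (k = -4 + 35406 = 35402)
√(k + d) = √(35402 + 36437) = √71839 = 19*√199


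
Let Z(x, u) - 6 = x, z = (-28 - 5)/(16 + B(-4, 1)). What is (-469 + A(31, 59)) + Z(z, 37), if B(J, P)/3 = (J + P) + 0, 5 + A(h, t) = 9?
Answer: -3246/7 ≈ -463.71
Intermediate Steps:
A(h, t) = 4 (A(h, t) = -5 + 9 = 4)
B(J, P) = 3*J + 3*P (B(J, P) = 3*((J + P) + 0) = 3*(J + P) = 3*J + 3*P)
z = -33/7 (z = (-28 - 5)/(16 + (3*(-4) + 3*1)) = -33/(16 + (-12 + 3)) = -33/(16 - 9) = -33/7 ≈ -4.7143)
Z(x, u) = 6 + x
(-469 + A(31, 59)) + Z(z, 37) = (-469 + 4) + (6 - 33/7) = -465 + 9/7 = -3246/7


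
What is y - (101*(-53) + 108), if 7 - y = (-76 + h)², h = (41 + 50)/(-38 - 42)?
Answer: -4468441/6400 ≈ -698.19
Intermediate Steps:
h = -91/80 (h = 91/(-80) = 91*(-1/80) = -91/80 ≈ -1.1375)
y = -38036441/6400 (y = 7 - (-76 - 91/80)² = 7 - (-6171/80)² = 7 - 1*38081241/6400 = 7 - 38081241/6400 = -38036441/6400 ≈ -5943.2)
y - (101*(-53) + 108) = -38036441/6400 - (101*(-53) + 108) = -38036441/6400 - (-5353 + 108) = -38036441/6400 - 1*(-5245) = -38036441/6400 + 5245 = -4468441/6400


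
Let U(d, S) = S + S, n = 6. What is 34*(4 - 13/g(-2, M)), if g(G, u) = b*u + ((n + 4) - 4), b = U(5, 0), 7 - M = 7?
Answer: 187/3 ≈ 62.333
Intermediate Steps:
U(d, S) = 2*S
M = 0 (M = 7 - 1*7 = 7 - 7 = 0)
b = 0 (b = 2*0 = 0)
g(G, u) = 6 (g(G, u) = 0*u + ((6 + 4) - 4) = 0 + (10 - 4) = 0 + 6 = 6)
34*(4 - 13/g(-2, M)) = 34*(4 - 13/6) = 34*(11/6) = 187/3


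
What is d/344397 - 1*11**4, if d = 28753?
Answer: -5042287724/344397 ≈ -14641.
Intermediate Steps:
d/344397 - 1*11**4 = 28753/344397 - 1*11**4 = 28753*(1/344397) - 1*14641 = 28753/344397 - 14641 = -5042287724/344397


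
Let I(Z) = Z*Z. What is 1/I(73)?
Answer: 1/5329 ≈ 0.00018765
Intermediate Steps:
I(Z) = Z**2
1/I(73) = 1/(73**2) = 1/5329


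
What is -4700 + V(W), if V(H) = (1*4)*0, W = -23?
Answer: -4700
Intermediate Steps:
V(H) = 0 (V(H) = 4*0 = 0)
-4700 + V(W) = -4700 + 0 = -4700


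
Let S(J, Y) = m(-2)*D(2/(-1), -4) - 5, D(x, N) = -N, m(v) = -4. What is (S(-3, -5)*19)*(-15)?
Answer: 5985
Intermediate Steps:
S(J, Y) = -21 (S(J, Y) = -(-4)*(-4) - 5 = -4*4 - 5 = -16 - 5 = -21)
(S(-3, -5)*19)*(-15) = -21*19*(-15) = -399*(-15) = 5985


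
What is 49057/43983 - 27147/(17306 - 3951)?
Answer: -538850266/587392965 ≈ -0.91736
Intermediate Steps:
49057/43983 - 27147/(17306 - 3951) = 49057*(1/43983) - 27147/13355 = 49057/43983 - 27147*1/13355 = 49057/43983 - 27147/13355 = -538850266/587392965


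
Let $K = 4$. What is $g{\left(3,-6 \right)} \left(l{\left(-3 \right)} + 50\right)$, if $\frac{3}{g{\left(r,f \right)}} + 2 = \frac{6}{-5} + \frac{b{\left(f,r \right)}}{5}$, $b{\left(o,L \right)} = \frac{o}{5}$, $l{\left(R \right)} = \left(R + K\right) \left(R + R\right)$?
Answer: $- \frac{1650}{43} \approx -38.372$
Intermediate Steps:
$l{\left(R \right)} = 2 R \left(4 + R\right)$ ($l{\left(R \right)} = \left(R + 4\right) \left(R + R\right) = \left(4 + R\right) 2 R = 2 R \left(4 + R\right)$)
$b{\left(o,L \right)} = \frac{o}{5}$ ($b{\left(o,L \right)} = o \frac{1}{5} = \frac{o}{5}$)
$g{\left(r,f \right)} = \frac{3}{- \frac{16}{5} + \frac{f}{25}}$ ($g{\left(r,f \right)} = \frac{3}{-2 + \left(\frac{6}{-5} + \frac{\frac{1}{5} f}{5}\right)} = \frac{3}{-2 + \left(6 \left(- \frac{1}{5}\right) + \frac{f}{5} \cdot \frac{1}{5}\right)} = \frac{3}{-2 + \left(- \frac{6}{5} + \frac{f}{25}\right)} = \frac{3}{- \frac{16}{5} + \frac{f}{25}}$)
$g{\left(3,-6 \right)} \left(l{\left(-3 \right)} + 50\right) = \frac{75}{-80 - 6} \left(2 \left(-3\right) \left(4 - 3\right) + 50\right) = \frac{75}{-86} \left(2 \left(-3\right) 1 + 50\right) = 75 \left(- \frac{1}{86}\right) \left(-6 + 50\right) = \left(- \frac{75}{86}\right) 44 = - \frac{1650}{43}$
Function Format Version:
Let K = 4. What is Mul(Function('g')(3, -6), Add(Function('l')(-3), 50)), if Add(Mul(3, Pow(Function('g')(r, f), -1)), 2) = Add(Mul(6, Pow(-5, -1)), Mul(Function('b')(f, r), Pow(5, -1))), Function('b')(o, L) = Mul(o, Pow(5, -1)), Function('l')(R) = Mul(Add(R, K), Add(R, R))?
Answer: Rational(-1650, 43) ≈ -38.372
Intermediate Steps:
Function('l')(R) = Mul(2, R, Add(4, R)) (Function('l')(R) = Mul(Add(R, 4), Add(R, R)) = Mul(Add(4, R), Mul(2, R)) = Mul(2, R, Add(4, R)))
Function('b')(o, L) = Mul(Rational(1, 5), o) (Function('b')(o, L) = Mul(o, Rational(1, 5)) = Mul(Rational(1, 5), o))
Function('g')(r, f) = Mul(3, Pow(Add(Rational(-16, 5), Mul(Rational(1, 25), f)), -1)) (Function('g')(r, f) = Mul(3, Pow(Add(-2, Add(Mul(6, Pow(-5, -1)), Mul(Mul(Rational(1, 5), f), Pow(5, -1)))), -1)) = Mul(3, Pow(Add(-2, Add(Mul(6, Rational(-1, 5)), Mul(Mul(Rational(1, 5), f), Rational(1, 5)))), -1)) = Mul(3, Pow(Add(-2, Add(Rational(-6, 5), Mul(Rational(1, 25), f))), -1)) = Mul(3, Pow(Add(Rational(-16, 5), Mul(Rational(1, 25), f)), -1)))
Mul(Function('g')(3, -6), Add(Function('l')(-3), 50)) = Mul(Mul(75, Pow(Add(-80, -6), -1)), Add(Mul(2, -3, Add(4, -3)), 50)) = Mul(Mul(75, Pow(-86, -1)), Add(Mul(2, -3, 1), 50)) = Mul(Mul(75, Rational(-1, 86)), Add(-6, 50)) = Mul(Rational(-75, 86), 44) = Rational(-1650, 43)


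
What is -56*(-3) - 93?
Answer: 75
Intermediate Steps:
-56*(-3) - 93 = 168 - 93 = 75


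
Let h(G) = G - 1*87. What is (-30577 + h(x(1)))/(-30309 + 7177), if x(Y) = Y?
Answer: 30663/23132 ≈ 1.3256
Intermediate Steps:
h(G) = -87 + G (h(G) = G - 87 = -87 + G)
(-30577 + h(x(1)))/(-30309 + 7177) = (-30577 + (-87 + 1))/(-30309 + 7177) = (-30577 - 86)/(-23132) = -30663*(-1/23132) = 30663/23132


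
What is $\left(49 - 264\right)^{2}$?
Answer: $46225$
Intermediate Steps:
$\left(49 - 264\right)^{2} = \left(-215\right)^{2} = 46225$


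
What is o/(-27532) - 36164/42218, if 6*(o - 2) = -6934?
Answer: -1420442623/1743518964 ≈ -0.81470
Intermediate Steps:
o = -3461/3 (o = 2 + (⅙)*(-6934) = 2 - 3467/3 = -3461/3 ≈ -1153.7)
o/(-27532) - 36164/42218 = -3461/3/(-27532) - 36164/42218 = -3461/3*(-1/27532) - 36164*1/42218 = 3461/82596 - 18082/21109 = -1420442623/1743518964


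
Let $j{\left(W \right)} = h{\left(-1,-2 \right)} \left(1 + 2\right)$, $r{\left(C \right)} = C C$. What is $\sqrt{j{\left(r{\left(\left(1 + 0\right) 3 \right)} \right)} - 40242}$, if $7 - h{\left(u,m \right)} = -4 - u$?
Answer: $6 i \sqrt{1117} \approx 200.53 i$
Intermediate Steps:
$h{\left(u,m \right)} = 11 + u$ ($h{\left(u,m \right)} = 7 - \left(-4 - u\right) = 7 + \left(4 + u\right) = 11 + u$)
$r{\left(C \right)} = C^{2}$
$j{\left(W \right)} = 30$ ($j{\left(W \right)} = \left(11 - 1\right) \left(1 + 2\right) = 10 \cdot 3 = 30$)
$\sqrt{j{\left(r{\left(\left(1 + 0\right) 3 \right)} \right)} - 40242} = \sqrt{30 - 40242} = \sqrt{-40212} = 6 i \sqrt{1117}$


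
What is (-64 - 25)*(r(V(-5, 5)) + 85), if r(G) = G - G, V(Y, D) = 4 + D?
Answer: -7565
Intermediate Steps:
r(G) = 0
(-64 - 25)*(r(V(-5, 5)) + 85) = (-64 - 25)*(0 + 85) = -89*85 = -7565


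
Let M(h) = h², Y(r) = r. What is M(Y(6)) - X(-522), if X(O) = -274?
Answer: 310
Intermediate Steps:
M(Y(6)) - X(-522) = 6² - 1*(-274) = 36 + 274 = 310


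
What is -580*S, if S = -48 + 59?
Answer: -6380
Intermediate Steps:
S = 11
-580*S = -580*11 = -6380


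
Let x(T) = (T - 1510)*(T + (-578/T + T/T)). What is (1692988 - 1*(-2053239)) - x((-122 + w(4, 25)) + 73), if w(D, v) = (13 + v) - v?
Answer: 33452450/9 ≈ 3.7169e+6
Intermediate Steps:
w(D, v) = 13
x(T) = (-1510 + T)*(1 + T - 578/T) (x(T) = (-1510 + T)*(T + (-578/T + 1)) = (-1510 + T)*(T + (1 - 578/T)) = (-1510 + T)*(1 + T - 578/T))
(1692988 - 1*(-2053239)) - x((-122 + w(4, 25)) + 73) = (1692988 - 1*(-2053239)) - (-2088 + ((-122 + 13) + 73)² - 1509*((-122 + 13) + 73) + 872780/((-122 + 13) + 73)) = (1692988 + 2053239) - (-2088 + (-109 + 73)² - 1509*(-109 + 73) + 872780/(-109 + 73)) = 3746227 - (-2088 + (-36)² - 1509*(-36) + 872780/(-36)) = 3746227 - (-2088 + 1296 + 54324 + 872780*(-1/36)) = 3746227 - (-2088 + 1296 + 54324 - 218195/9) = 3746227 - 1*263593/9 = 3746227 - 263593/9 = 33452450/9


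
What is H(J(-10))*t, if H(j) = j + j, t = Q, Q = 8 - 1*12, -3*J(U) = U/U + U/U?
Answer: 16/3 ≈ 5.3333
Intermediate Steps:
J(U) = -⅔ (J(U) = -(U/U + U/U)/3 = -(1 + 1)/3 = -⅓*2 = -⅔)
Q = -4 (Q = 8 - 12 = -4)
t = -4
H(j) = 2*j
H(J(-10))*t = (2*(-⅔))*(-4) = -4/3*(-4) = 16/3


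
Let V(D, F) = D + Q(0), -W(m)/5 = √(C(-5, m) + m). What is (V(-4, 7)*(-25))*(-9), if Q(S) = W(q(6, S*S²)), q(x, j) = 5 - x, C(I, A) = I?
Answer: -900 - 1125*I*√6 ≈ -900.0 - 2755.7*I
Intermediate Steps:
W(m) = -5*√(-5 + m)
Q(S) = -5*I*√6 (Q(S) = -5*√(-5 + (5 - 1*6)) = -5*√(-5 + (5 - 6)) = -5*√(-5 - 1) = -5*I*√6)
V(D, F) = D - 5*I*√6
(V(-4, 7)*(-25))*(-9) = ((-4 - 5*I*√6)*(-25))*(-9) = (100 + 125*I*√6)*(-9) = -900 - 1125*I*√6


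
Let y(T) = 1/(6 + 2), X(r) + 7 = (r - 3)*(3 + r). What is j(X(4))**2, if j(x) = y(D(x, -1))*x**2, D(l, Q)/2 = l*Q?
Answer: 0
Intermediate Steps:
X(r) = -7 + (-3 + r)*(3 + r) (X(r) = -7 + (r - 3)*(3 + r) = -7 + (-3 + r)*(3 + r))
D(l, Q) = 2*Q*l (D(l, Q) = 2*(l*Q) = 2*(Q*l) = 2*Q*l)
y(T) = 1/8
j(x) = x**2/8
j(X(4))**2 = ((-16 + 4**2)**2/8)**2 = ((-16 + 16)**2/8)**2 = ((1/8)*0**2)**2 = ((1/8)*0)**2 = 0**2 = 0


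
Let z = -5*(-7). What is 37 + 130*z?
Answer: 4587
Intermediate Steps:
z = 35
37 + 130*z = 37 + 130*35 = 37 + 4550 = 4587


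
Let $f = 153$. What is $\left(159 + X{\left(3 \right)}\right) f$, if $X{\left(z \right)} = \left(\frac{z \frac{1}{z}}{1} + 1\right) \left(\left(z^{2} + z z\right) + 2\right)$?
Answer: $30447$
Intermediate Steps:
$X{\left(z \right)} = 4 + 4 z^{2}$ ($X{\left(z \right)} = \left(1 \cdot 1 + 1\right) \left(\left(z^{2} + z^{2}\right) + 2\right) = \left(1 + 1\right) \left(2 z^{2} + 2\right) = 2 \left(2 + 2 z^{2}\right) = 4 + 4 z^{2}$)
$\left(159 + X{\left(3 \right)}\right) f = \left(159 + \left(4 + 4 \cdot 3^{2}\right)\right) 153 = \left(159 + \left(4 + 4 \cdot 9\right)\right) 153 = \left(159 + \left(4 + 36\right)\right) 153 = \left(159 + 40\right) 153 = 199 \cdot 153 = 30447$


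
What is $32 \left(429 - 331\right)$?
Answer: $3136$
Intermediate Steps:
$32 \left(429 - 331\right) = 32 \cdot 98 = 3136$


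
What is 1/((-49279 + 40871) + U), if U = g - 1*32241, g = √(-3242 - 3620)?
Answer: -40649/1652348063 - I*√6862/1652348063 ≈ -2.4601e-5 - 5.0133e-8*I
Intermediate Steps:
g = I*√6862 (g = √(-6862) = I*√6862 ≈ 82.837*I)
U = -32241 + I*√6862 (U = I*√6862 - 1*32241 = I*√6862 - 32241 = -32241 + I*√6862 ≈ -32241.0 + 82.837*I)
1/((-49279 + 40871) + U) = 1/((-49279 + 40871) + (-32241 + I*√6862)) = 1/(-8408 + (-32241 + I*√6862)) = 1/(-40649 + I*√6862)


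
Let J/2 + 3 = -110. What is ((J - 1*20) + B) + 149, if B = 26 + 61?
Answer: -10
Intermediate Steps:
J = -226 (J = -6 + 2*(-110) = -6 - 220 = -226)
B = 87
((J - 1*20) + B) + 149 = ((-226 - 1*20) + 87) + 149 = ((-226 - 20) + 87) + 149 = (-246 + 87) + 149 = -159 + 149 = -10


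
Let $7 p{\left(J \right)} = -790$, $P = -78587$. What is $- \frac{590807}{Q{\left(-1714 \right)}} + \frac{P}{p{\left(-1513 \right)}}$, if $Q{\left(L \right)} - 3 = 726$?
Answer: $- \frac{65708069}{575910} \approx -114.09$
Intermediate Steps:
$Q{\left(L \right)} = 729$ ($Q{\left(L \right)} = 3 + 726 = 729$)
$p{\left(J \right)} = - \frac{790}{7}$ ($p{\left(J \right)} = \frac{1}{7} \left(-790\right) = - \frac{790}{7}$)
$- \frac{590807}{Q{\left(-1714 \right)}} + \frac{P}{p{\left(-1513 \right)}} = - \frac{590807}{729} - \frac{78587}{- \frac{790}{7}} = \left(-590807\right) \frac{1}{729} - - \frac{550109}{790} = - \frac{590807}{729} + \frac{550109}{790} = - \frac{65708069}{575910}$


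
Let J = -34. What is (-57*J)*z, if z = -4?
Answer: -7752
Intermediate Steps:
(-57*J)*z = -57*(-34)*(-4) = 1938*(-4) = -7752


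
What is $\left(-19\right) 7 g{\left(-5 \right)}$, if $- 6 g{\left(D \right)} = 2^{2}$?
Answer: $\frac{266}{3} \approx 88.667$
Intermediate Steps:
$g{\left(D \right)} = - \frac{2}{3}$ ($g{\left(D \right)} = - \frac{2^{2}}{6} = \left(- \frac{1}{6}\right) 4 = - \frac{2}{3}$)
$\left(-19\right) 7 g{\left(-5 \right)} = \left(-19\right) 7 \left(- \frac{2}{3}\right) = \left(-133\right) \left(- \frac{2}{3}\right) = \frac{266}{3}$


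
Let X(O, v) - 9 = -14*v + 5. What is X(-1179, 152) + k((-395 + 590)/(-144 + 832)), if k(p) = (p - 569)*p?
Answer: -1076948231/473344 ≈ -2275.2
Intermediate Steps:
X(O, v) = 14 - 14*v (X(O, v) = 9 + (-14*v + 5) = 9 + (5 - 14*v) = 14 - 14*v)
k(p) = p*(-569 + p) (k(p) = (-569 + p)*p = p*(-569 + p))
X(-1179, 152) + k((-395 + 590)/(-144 + 832)) = (14 - 14*152) + ((-395 + 590)/(-144 + 832))*(-569 + (-395 + 590)/(-144 + 832)) = (14 - 2128) + (195/688)*(-569 + 195/688) = -2114 + (195*(1/688))*(-569 + 195*(1/688)) = -2114 + 195*(-569 + 195/688)/688 = -2114 + (195/688)*(-391277/688) = -2114 - 76299015/473344 = -1076948231/473344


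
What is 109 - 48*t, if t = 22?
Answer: -947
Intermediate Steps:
109 - 48*t = 109 - 48*22 = 109 - 1056 = -947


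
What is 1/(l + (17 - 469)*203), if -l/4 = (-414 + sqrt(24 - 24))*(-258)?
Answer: -1/519004 ≈ -1.9268e-6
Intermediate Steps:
l = -427248 (l = -4*(-414 + sqrt(24 - 24))*(-258) = -4*(-414 + sqrt(0))*(-258) = -4*(-414 + 0)*(-258) = -(-1656)*(-258) = -4*106812 = -427248)
1/(l + (17 - 469)*203) = 1/(-427248 + (17 - 469)*203) = 1/(-427248 - 452*203) = 1/(-427248 - 91756) = 1/(-519004) = -1/519004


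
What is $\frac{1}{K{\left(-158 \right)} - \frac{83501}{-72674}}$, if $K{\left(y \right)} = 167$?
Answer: $\frac{72674}{12220059} \approx 0.0059471$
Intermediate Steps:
$\frac{1}{K{\left(-158 \right)} - \frac{83501}{-72674}} = \frac{1}{167 - \frac{83501}{-72674}} = \frac{1}{167 - - \frac{83501}{72674}} = \frac{1}{167 + \frac{83501}{72674}} = \frac{1}{\frac{12220059}{72674}} = \frac{72674}{12220059}$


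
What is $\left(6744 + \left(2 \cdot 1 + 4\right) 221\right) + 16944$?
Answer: $25014$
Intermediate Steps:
$\left(6744 + \left(2 \cdot 1 + 4\right) 221\right) + 16944 = \left(6744 + \left(2 + 4\right) 221\right) + 16944 = \left(6744 + 6 \cdot 221\right) + 16944 = \left(6744 + 1326\right) + 16944 = 8070 + 16944 = 25014$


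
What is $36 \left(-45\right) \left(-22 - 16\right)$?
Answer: $61560$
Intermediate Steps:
$36 \left(-45\right) \left(-22 - 16\right) = \left(-1620\right) \left(-38\right) = 61560$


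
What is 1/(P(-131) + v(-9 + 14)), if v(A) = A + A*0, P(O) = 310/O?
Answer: 131/345 ≈ 0.37971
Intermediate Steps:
v(A) = A (v(A) = A + 0 = A)
1/(P(-131) + v(-9 + 14)) = 1/(310/(-131) + (-9 + 14)) = 1/(310*(-1/131) + 5) = 1/(-310/131 + 5) = 1/(345/131) = 131/345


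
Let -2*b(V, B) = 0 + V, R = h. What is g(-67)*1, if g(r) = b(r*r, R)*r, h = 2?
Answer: 300763/2 ≈ 1.5038e+5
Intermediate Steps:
R = 2
b(V, B) = -V/2 (b(V, B) = -(0 + V)/2 = -V/2)
g(r) = -r³/2 (g(r) = (-r*r/2)*r = (-r²/2)*r = -r³/2)
g(-67)*1 = -½*(-67)³*1 = -½*(-300763)*1 = (300763/2)*1 = 300763/2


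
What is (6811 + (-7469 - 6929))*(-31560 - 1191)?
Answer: 248481837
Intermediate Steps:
(6811 + (-7469 - 6929))*(-31560 - 1191) = (6811 - 14398)*(-32751) = -7587*(-32751) = 248481837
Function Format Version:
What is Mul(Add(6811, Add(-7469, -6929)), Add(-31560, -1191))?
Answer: 248481837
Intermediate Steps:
Mul(Add(6811, Add(-7469, -6929)), Add(-31560, -1191)) = Mul(Add(6811, -14398), -32751) = Mul(-7587, -32751) = 248481837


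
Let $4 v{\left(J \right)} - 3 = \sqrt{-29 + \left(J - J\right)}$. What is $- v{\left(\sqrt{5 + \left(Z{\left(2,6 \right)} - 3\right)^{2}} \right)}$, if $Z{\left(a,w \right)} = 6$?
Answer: $- \frac{3}{4} - \frac{i \sqrt{29}}{4} \approx -0.75 - 1.3463 i$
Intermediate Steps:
$v{\left(J \right)} = \frac{3}{4} + \frac{i \sqrt{29}}{4}$ ($v{\left(J \right)} = \frac{3}{4} + \frac{\sqrt{-29 + \left(J - J\right)}}{4} = \frac{3}{4} + \frac{\sqrt{-29 + 0}}{4} = \frac{3}{4} + \frac{\sqrt{-29}}{4} = \frac{3}{4} + \frac{i \sqrt{29}}{4}$)
$- v{\left(\sqrt{5 + \left(Z{\left(2,6 \right)} - 3\right)^{2}} \right)} = - (\frac{3}{4} + \frac{i \sqrt{29}}{4}) = - \frac{3}{4} - \frac{i \sqrt{29}}{4}$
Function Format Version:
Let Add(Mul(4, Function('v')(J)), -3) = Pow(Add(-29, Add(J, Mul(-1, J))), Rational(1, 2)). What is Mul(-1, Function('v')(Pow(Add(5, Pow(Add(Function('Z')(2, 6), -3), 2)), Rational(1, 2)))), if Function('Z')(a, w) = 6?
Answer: Add(Rational(-3, 4), Mul(Rational(-1, 4), I, Pow(29, Rational(1, 2)))) ≈ Add(-0.75000, Mul(-1.3463, I))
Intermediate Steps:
Function('v')(J) = Add(Rational(3, 4), Mul(Rational(1, 4), I, Pow(29, Rational(1, 2)))) (Function('v')(J) = Add(Rational(3, 4), Mul(Rational(1, 4), Pow(Add(-29, Add(J, Mul(-1, J))), Rational(1, 2)))) = Add(Rational(3, 4), Mul(Rational(1, 4), Pow(Add(-29, 0), Rational(1, 2)))) = Add(Rational(3, 4), Mul(Rational(1, 4), Pow(-29, Rational(1, 2)))) = Add(Rational(3, 4), Mul(Rational(1, 4), Mul(I, Pow(29, Rational(1, 2))))) = Add(Rational(3, 4), Mul(Rational(1, 4), I, Pow(29, Rational(1, 2)))))
Mul(-1, Function('v')(Pow(Add(5, Pow(Add(Function('Z')(2, 6), -3), 2)), Rational(1, 2)))) = Mul(-1, Add(Rational(3, 4), Mul(Rational(1, 4), I, Pow(29, Rational(1, 2))))) = Add(Rational(-3, 4), Mul(Rational(-1, 4), I, Pow(29, Rational(1, 2))))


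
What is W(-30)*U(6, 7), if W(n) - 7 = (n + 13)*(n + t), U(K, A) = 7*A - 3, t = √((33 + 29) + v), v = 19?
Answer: 16744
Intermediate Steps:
t = 9 (t = √((33 + 29) + 19) = √(62 + 19) = √81 = 9)
U(K, A) = -3 + 7*A
W(n) = 7 + (9 + n)*(13 + n) (W(n) = 7 + (n + 13)*(n + 9) = 7 + (13 + n)*(9 + n) = 7 + (9 + n)*(13 + n))
W(-30)*U(6, 7) = (124 + (-30)² + 22*(-30))*(-3 + 7*7) = (124 + 900 - 660)*(-3 + 49) = 364*46 = 16744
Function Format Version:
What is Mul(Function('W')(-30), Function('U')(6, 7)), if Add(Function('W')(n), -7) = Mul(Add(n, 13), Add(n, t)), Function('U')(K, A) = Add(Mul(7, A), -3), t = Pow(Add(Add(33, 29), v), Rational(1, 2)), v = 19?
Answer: 16744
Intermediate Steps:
t = 9 (t = Pow(Add(Add(33, 29), 19), Rational(1, 2)) = Pow(Add(62, 19), Rational(1, 2)) = Pow(81, Rational(1, 2)) = 9)
Function('U')(K, A) = Add(-3, Mul(7, A))
Function('W')(n) = Add(7, Mul(Add(9, n), Add(13, n))) (Function('W')(n) = Add(7, Mul(Add(n, 13), Add(n, 9))) = Add(7, Mul(Add(13, n), Add(9, n))) = Add(7, Mul(Add(9, n), Add(13, n))))
Mul(Function('W')(-30), Function('U')(6, 7)) = Mul(Add(124, Pow(-30, 2), Mul(22, -30)), Add(-3, Mul(7, 7))) = Mul(Add(124, 900, -660), Add(-3, 49)) = Mul(364, 46) = 16744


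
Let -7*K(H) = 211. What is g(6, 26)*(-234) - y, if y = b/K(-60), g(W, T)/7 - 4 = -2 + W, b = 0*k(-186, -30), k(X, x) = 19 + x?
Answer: -13104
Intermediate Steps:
K(H) = -211/7 (K(H) = -⅐*211 = -211/7)
b = 0 (b = 0*(19 - 30) = 0*(-11) = 0)
g(W, T) = 14 + 7*W (g(W, T) = 28 + 7*(-2 + W) = 28 + (-14 + 7*W) = 14 + 7*W)
y = 0 (y = 0/(-211/7) = 0*(-7/211) = 0)
g(6, 26)*(-234) - y = (14 + 7*6)*(-234) - 1*0 = (14 + 42)*(-234) + 0 = 56*(-234) + 0 = -13104 + 0 = -13104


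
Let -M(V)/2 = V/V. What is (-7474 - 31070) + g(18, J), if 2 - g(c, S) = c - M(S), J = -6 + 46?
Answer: -38562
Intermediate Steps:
J = 40
M(V) = -2 (M(V) = -2*V/V = -2*1 = -2)
g(c, S) = -c (g(c, S) = 2 - (c - 1*(-2)) = 2 - (c + 2) = 2 - (2 + c) = 2 + (-2 - c) = -c)
(-7474 - 31070) + g(18, J) = (-7474 - 31070) - 1*18 = -38544 - 18 = -38562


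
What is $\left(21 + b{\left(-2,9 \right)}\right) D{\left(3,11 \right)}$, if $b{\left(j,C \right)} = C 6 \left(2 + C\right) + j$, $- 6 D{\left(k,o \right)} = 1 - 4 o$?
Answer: $\frac{26359}{6} \approx 4393.2$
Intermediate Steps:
$D{\left(k,o \right)} = - \frac{1}{6} + \frac{2 o}{3}$ ($D{\left(k,o \right)} = - \frac{1 - 4 o}{6} = - \frac{1}{6} + \frac{2 o}{3}$)
$b{\left(j,C \right)} = j + C \left(12 + 6 C\right)$ ($b{\left(j,C \right)} = C \left(12 + 6 C\right) + j = j + C \left(12 + 6 C\right)$)
$\left(21 + b{\left(-2,9 \right)}\right) D{\left(3,11 \right)} = \left(21 + \left(-2 + 6 \cdot 9^{2} + 12 \cdot 9\right)\right) \left(- \frac{1}{6} + \frac{2}{3} \cdot 11\right) = \left(21 + \left(-2 + 6 \cdot 81 + 108\right)\right) \left(- \frac{1}{6} + \frac{22}{3}\right) = \left(21 + \left(-2 + 486 + 108\right)\right) \frac{43}{6} = \left(21 + 592\right) \frac{43}{6} = 613 \cdot \frac{43}{6} = \frac{26359}{6}$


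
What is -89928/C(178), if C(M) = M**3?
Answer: -11241/704969 ≈ -0.015945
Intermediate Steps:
-89928/C(178) = -89928/(178**3) = -89928/5639752 = -89928*1/5639752 = -11241/704969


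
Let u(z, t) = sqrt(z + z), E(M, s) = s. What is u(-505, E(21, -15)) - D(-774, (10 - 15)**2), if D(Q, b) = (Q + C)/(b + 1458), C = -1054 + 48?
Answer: 1780/1483 + I*sqrt(1010) ≈ 1.2003 + 31.78*I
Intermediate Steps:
C = -1006
D(Q, b) = (-1006 + Q)/(1458 + b) (D(Q, b) = (Q - 1006)/(b + 1458) = (-1006 + Q)/(1458 + b))
u(z, t) = sqrt(2)*sqrt(z) (u(z, t) = sqrt(2*z) = sqrt(2)*sqrt(z))
u(-505, E(21, -15)) - D(-774, (10 - 15)**2) = sqrt(2)*sqrt(-505) - (-1006 - 774)/(1458 + (10 - 15)**2) = sqrt(2)*(I*sqrt(505)) - (-1780)/(1458 + (-5)**2) = I*sqrt(1010) - (-1780)/(1458 + 25) = I*sqrt(1010) - (-1780)/1483 = I*sqrt(1010) - 1*(-1780/1483) = I*sqrt(1010) + 1780/1483 = 1780/1483 + I*sqrt(1010)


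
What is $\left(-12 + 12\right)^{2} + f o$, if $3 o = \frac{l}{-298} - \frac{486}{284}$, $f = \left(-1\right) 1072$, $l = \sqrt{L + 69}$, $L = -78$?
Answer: $\frac{43416}{71} + \frac{536 i}{149} \approx 611.49 + 3.5973 i$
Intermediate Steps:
$l = 3 i$ ($l = \sqrt{-78 + 69} = \sqrt{-9} = 3 i \approx 3.0 i$)
$f = -1072$
$o = - \frac{81}{142} - \frac{i}{298}$ ($o = \frac{\frac{3 i}{-298} - \frac{486}{284}}{3} = \frac{3 i \left(- \frac{1}{298}\right) - \frac{243}{142}}{3} = \frac{- \frac{3 i}{298} - \frac{243}{142}}{3} = \frac{- \frac{243}{142} - \frac{3 i}{298}}{3} = - \frac{81}{142} - \frac{i}{298} \approx -0.57042 - 0.0033557 i$)
$\left(-12 + 12\right)^{2} + f o = \left(-12 + 12\right)^{2} - 1072 \left(- \frac{81}{142} - \frac{i}{298}\right) = 0^{2} + \left(\frac{43416}{71} + \frac{536 i}{149}\right) = 0 + \left(\frac{43416}{71} + \frac{536 i}{149}\right) = \frac{43416}{71} + \frac{536 i}{149}$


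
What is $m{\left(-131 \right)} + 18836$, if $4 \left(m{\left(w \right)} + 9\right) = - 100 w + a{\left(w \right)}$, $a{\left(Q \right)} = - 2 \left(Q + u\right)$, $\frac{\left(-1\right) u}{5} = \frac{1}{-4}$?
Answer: $\frac{177335}{8} \approx 22167.0$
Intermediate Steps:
$u = \frac{5}{4}$ ($u = - \frac{5}{-4} = \left(-5\right) \left(- \frac{1}{4}\right) = \frac{5}{4} \approx 1.25$)
$a{\left(Q \right)} = - \frac{5}{2} - 2 Q$ ($a{\left(Q \right)} = - 2 \left(Q + \frac{5}{4}\right) = - 2 \left(\frac{5}{4} + Q\right) = - \frac{5}{2} - 2 Q$)
$m{\left(w \right)} = - \frac{77}{8} - \frac{51 w}{2}$ ($m{\left(w \right)} = -9 + \frac{- 100 w - \left(\frac{5}{2} + 2 w\right)}{4} = -9 + \frac{- \frac{5}{2} - 102 w}{4} = -9 - \left(\frac{5}{8} + \frac{51 w}{2}\right) = - \frac{77}{8} - \frac{51 w}{2}$)
$m{\left(-131 \right)} + 18836 = \left(- \frac{77}{8} - - \frac{6681}{2}\right) + 18836 = \left(- \frac{77}{8} + \frac{6681}{2}\right) + 18836 = \frac{26647}{8} + 18836 = \frac{177335}{8}$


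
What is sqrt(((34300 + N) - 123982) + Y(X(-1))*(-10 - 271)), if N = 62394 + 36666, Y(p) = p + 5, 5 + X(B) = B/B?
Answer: sqrt(9097) ≈ 95.378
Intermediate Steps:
X(B) = -4 (X(B) = -5 + B/B = -5 + 1 = -4)
Y(p) = 5 + p
N = 99060
sqrt(((34300 + N) - 123982) + Y(X(-1))*(-10 - 271)) = sqrt(((34300 + 99060) - 123982) + (5 - 4)*(-10 - 271)) = sqrt((133360 - 123982) + 1*(-281)) = sqrt(9378 - 281) = sqrt(9097)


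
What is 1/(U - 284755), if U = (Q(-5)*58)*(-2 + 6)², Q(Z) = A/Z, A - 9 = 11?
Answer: -1/288467 ≈ -3.4666e-6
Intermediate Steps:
A = 20 (A = 9 + 11 = 20)
Q(Z) = 20/Z
U = -3712 (U = ((20/(-5))*58)*(-2 + 6)² = ((20*(-⅕))*58)*4² = -4*58*16 = -232*16 = -3712)
1/(U - 284755) = 1/(-3712 - 284755) = 1/(-288467) = -1/288467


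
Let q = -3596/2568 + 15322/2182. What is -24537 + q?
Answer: -17182317061/700422 ≈ -24531.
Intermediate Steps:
q = 3937553/700422 (q = -3596*1/2568 + 15322*(1/2182) = -899/642 + 7661/1091 = 3937553/700422 ≈ 5.6217)
-24537 + q = -24537 + 3937553/700422 = -17182317061/700422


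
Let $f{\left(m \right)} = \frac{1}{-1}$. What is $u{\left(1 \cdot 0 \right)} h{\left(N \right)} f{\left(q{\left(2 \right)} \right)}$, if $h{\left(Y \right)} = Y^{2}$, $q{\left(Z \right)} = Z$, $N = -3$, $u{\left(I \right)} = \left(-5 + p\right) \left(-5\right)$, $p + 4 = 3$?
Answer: $-270$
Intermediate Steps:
$p = -1$ ($p = -4 + 3 = -1$)
$u{\left(I \right)} = 30$ ($u{\left(I \right)} = \left(-5 - 1\right) \left(-5\right) = \left(-6\right) \left(-5\right) = 30$)
$f{\left(m \right)} = -1$
$u{\left(1 \cdot 0 \right)} h{\left(N \right)} f{\left(q{\left(2 \right)} \right)} = 30 \left(-3\right)^{2} \left(-1\right) = 30 \cdot 9 \left(-1\right) = 270 \left(-1\right) = -270$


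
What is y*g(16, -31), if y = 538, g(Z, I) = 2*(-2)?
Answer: -2152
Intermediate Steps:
g(Z, I) = -4
y*g(16, -31) = 538*(-4) = -2152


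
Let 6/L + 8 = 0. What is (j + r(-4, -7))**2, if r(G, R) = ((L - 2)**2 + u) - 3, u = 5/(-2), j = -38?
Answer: 330625/256 ≈ 1291.5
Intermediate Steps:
L = -3/4 (L = 6/(-8 + 0) = 6/(-8) = 6*(-1/8) = -3/4 ≈ -0.75000)
u = -5/2 (u = 5*(-1/2) = -5/2 ≈ -2.5000)
r(G, R) = 33/16 (r(G, R) = ((-3/4 - 2)**2 - 5/2) - 3 = ((-11/4)**2 - 5/2) - 3 = (121/16 - 5/2) - 3 = 81/16 - 3 = 33/16)
(j + r(-4, -7))**2 = (-38 + 33/16)**2 = (-575/16)**2 = 330625/256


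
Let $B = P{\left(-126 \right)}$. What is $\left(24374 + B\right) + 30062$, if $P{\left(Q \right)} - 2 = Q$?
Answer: $54312$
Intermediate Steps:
$P{\left(Q \right)} = 2 + Q$
$B = -124$ ($B = 2 - 126 = -124$)
$\left(24374 + B\right) + 30062 = \left(24374 - 124\right) + 30062 = 24250 + 30062 = 54312$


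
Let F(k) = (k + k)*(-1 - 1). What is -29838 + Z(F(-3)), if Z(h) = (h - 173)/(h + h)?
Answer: -716273/24 ≈ -29845.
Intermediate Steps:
F(k) = -4*k (F(k) = (2*k)*(-2) = -4*k)
Z(h) = (-173 + h)/(2*h) (Z(h) = (-173 + h)/((2*h)) = (-173 + h)*(1/(2*h)) = (-173 + h)/(2*h))
-29838 + Z(F(-3)) = -29838 + (-173 - 4*(-3))/(2*((-4*(-3)))) = -29838 + (½)*(-173 + 12)/12 = -29838 + (½)*(1/12)*(-161) = -29838 - 161/24 = -716273/24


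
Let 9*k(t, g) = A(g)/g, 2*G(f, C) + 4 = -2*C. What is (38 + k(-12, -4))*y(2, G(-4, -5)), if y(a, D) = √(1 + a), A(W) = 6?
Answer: 227*√3/6 ≈ 65.529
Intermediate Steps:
G(f, C) = -2 - C (G(f, C) = -2 + (-2*C)/2 = -2 - C)
k(t, g) = 2/(3*g) (k(t, g) = (6/g)/9 = 2/(3*g))
(38 + k(-12, -4))*y(2, G(-4, -5)) = (38 + (⅔)/(-4))*√(1 + 2) = (38 + (⅔)*(-¼))*√3 = (38 - ⅙)*√3 = 227*√3/6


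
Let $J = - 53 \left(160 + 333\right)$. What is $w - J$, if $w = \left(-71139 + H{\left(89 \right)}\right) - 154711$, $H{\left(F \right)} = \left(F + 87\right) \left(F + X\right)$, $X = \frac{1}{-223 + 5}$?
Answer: $- \frac{20062301}{109} \approx -1.8406 \cdot 10^{5}$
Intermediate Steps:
$X = - \frac{1}{218}$ ($X = \frac{1}{-218} = - \frac{1}{218} \approx -0.0045872$)
$H{\left(F \right)} = \left(87 + F\right) \left(- \frac{1}{218} + F\right)$ ($H{\left(F \right)} = \left(F + 87\right) \left(F - \frac{1}{218}\right) = \left(87 + F\right) \left(- \frac{1}{218} + F\right)$)
$w = - \frac{22910362}{109}$ ($w = \left(-71139 + \left(- \frac{87}{218} + 89^{2} + \frac{18965}{218} \cdot 89\right)\right) - 154711 = \left(-71139 + \left(- \frac{87}{218} + 7921 + \frac{1687885}{218}\right)\right) - 154711 = \left(-71139 + \frac{1707288}{109}\right) - 154711 = - \frac{6046863}{109} - 154711 = - \frac{22910362}{109} \approx -2.1019 \cdot 10^{5}$)
$J = -26129$ ($J = \left(-53\right) 493 = -26129$)
$w - J = - \frac{22910362}{109} - -26129 = - \frac{22910362}{109} + 26129 = - \frac{20062301}{109}$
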